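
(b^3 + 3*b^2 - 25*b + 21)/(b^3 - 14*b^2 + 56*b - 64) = (b^3 + 3*b^2 - 25*b + 21)/(b^3 - 14*b^2 + 56*b - 64)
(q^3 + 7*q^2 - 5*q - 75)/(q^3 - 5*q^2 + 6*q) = (q^2 + 10*q + 25)/(q*(q - 2))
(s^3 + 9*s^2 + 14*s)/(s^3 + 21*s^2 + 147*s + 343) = s*(s + 2)/(s^2 + 14*s + 49)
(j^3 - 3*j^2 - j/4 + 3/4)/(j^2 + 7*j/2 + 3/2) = (2*j^2 - 7*j + 3)/(2*(j + 3))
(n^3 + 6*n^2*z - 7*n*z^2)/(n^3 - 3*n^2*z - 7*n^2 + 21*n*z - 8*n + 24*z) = n*(n^2 + 6*n*z - 7*z^2)/(n^3 - 3*n^2*z - 7*n^2 + 21*n*z - 8*n + 24*z)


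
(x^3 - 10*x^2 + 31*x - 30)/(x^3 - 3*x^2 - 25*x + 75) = (x - 2)/(x + 5)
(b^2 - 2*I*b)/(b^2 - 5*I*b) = (b - 2*I)/(b - 5*I)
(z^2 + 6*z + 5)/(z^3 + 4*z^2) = (z^2 + 6*z + 5)/(z^2*(z + 4))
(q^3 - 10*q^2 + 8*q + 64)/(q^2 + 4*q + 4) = (q^2 - 12*q + 32)/(q + 2)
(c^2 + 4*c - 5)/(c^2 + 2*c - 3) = (c + 5)/(c + 3)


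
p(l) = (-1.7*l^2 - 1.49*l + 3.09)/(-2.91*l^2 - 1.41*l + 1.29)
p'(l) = (-3.4*l - 1.49)/(-2.91*l^2 - 1.41*l + 1.29) + (5.82*l + 1.41)*(-1.7*l^2 - 1.49*l + 3.09)/(-2.91*l^2 - 1.41*l + 1.29)^2 = (-1.9389*l^2 + 13.5978*l + 2.4348)/(8.4681*l^4 + 8.2062*l^3 - 5.5197*l^2 - 3.6378*l + 1.6641)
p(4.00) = 0.59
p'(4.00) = 0.01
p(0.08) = 2.55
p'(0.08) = 2.62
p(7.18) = 0.60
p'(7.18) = 0.00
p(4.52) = 0.59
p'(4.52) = 0.01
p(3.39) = 0.58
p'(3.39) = 0.02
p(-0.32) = 2.35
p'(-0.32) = -1.02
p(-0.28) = 2.32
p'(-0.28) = -0.72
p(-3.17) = 0.39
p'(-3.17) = -0.11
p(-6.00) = 0.52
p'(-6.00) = -0.02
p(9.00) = 0.60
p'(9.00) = -0.00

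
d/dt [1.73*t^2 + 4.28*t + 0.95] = 3.46*t + 4.28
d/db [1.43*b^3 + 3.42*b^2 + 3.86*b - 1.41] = 4.29*b^2 + 6.84*b + 3.86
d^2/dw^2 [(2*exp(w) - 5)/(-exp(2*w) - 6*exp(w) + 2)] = 2*(-exp(4*w) + 16*exp(3*w) + 33*exp(2*w) + 98*exp(w) + 26)*exp(w)/(exp(6*w) + 18*exp(5*w) + 102*exp(4*w) + 144*exp(3*w) - 204*exp(2*w) + 72*exp(w) - 8)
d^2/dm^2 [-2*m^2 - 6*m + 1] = -4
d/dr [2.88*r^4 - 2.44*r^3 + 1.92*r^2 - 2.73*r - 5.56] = 11.52*r^3 - 7.32*r^2 + 3.84*r - 2.73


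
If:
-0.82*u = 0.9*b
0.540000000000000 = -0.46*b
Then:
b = -1.17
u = 1.29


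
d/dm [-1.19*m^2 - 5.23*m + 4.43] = -2.38*m - 5.23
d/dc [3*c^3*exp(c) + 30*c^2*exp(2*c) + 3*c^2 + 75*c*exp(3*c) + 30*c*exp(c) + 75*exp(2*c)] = 3*c^3*exp(c) + 60*c^2*exp(2*c) + 9*c^2*exp(c) + 225*c*exp(3*c) + 60*c*exp(2*c) + 30*c*exp(c) + 6*c + 75*exp(3*c) + 150*exp(2*c) + 30*exp(c)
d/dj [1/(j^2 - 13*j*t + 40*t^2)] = (-2*j + 13*t)/(j^2 - 13*j*t + 40*t^2)^2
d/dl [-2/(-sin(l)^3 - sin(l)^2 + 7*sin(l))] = 2*(-3*cos(l) - 2/tan(l) + 7*cos(l)/sin(l)^2)/(sin(l)^2 + sin(l) - 7)^2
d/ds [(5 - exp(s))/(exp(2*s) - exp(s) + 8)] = ((exp(s) - 5)*(2*exp(s) - 1) - exp(2*s) + exp(s) - 8)*exp(s)/(exp(2*s) - exp(s) + 8)^2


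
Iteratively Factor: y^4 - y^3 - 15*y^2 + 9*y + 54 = (y + 2)*(y^3 - 3*y^2 - 9*y + 27) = (y - 3)*(y + 2)*(y^2 - 9) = (y - 3)^2*(y + 2)*(y + 3)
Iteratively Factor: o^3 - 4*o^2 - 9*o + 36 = (o + 3)*(o^2 - 7*o + 12) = (o - 3)*(o + 3)*(o - 4)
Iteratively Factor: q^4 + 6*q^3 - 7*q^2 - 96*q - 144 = (q + 3)*(q^3 + 3*q^2 - 16*q - 48) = (q - 4)*(q + 3)*(q^2 + 7*q + 12) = (q - 4)*(q + 3)^2*(q + 4)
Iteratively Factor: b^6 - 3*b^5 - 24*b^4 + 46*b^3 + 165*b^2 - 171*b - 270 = (b - 2)*(b^5 - b^4 - 26*b^3 - 6*b^2 + 153*b + 135) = (b - 2)*(b + 1)*(b^4 - 2*b^3 - 24*b^2 + 18*b + 135) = (b - 2)*(b + 1)*(b + 3)*(b^3 - 5*b^2 - 9*b + 45) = (b - 3)*(b - 2)*(b + 1)*(b + 3)*(b^2 - 2*b - 15) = (b - 5)*(b - 3)*(b - 2)*(b + 1)*(b + 3)*(b + 3)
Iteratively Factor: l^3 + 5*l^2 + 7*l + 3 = (l + 3)*(l^2 + 2*l + 1) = (l + 1)*(l + 3)*(l + 1)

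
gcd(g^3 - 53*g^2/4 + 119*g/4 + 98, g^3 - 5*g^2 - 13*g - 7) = g - 7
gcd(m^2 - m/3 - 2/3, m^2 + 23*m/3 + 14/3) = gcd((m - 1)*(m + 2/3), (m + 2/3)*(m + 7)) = m + 2/3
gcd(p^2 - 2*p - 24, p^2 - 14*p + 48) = p - 6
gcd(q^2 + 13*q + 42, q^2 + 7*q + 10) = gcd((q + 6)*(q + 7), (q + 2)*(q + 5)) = 1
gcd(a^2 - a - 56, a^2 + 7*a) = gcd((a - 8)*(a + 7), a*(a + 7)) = a + 7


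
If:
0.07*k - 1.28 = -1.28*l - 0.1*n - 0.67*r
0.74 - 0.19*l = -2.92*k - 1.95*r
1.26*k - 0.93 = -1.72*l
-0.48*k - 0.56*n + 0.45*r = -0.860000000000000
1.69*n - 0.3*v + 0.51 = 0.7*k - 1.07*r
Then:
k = -0.32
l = 0.77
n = 1.95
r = 0.17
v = 14.04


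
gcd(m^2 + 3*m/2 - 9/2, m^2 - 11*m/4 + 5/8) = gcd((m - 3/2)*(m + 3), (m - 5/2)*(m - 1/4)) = 1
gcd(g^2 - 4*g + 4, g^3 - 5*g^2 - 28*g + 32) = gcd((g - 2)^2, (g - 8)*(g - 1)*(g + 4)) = 1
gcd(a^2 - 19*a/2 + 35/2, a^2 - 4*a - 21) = a - 7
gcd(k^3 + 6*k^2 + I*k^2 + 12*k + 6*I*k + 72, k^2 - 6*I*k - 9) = k - 3*I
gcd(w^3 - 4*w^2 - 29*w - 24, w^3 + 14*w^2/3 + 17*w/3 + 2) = w^2 + 4*w + 3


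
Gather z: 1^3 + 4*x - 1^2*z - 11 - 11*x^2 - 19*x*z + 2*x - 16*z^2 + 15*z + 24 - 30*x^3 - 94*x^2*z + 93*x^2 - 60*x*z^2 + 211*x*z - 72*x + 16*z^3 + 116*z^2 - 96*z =-30*x^3 + 82*x^2 - 66*x + 16*z^3 + z^2*(100 - 60*x) + z*(-94*x^2 + 192*x - 82) + 14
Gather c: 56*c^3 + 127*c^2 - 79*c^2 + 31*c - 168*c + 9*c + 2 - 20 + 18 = 56*c^3 + 48*c^2 - 128*c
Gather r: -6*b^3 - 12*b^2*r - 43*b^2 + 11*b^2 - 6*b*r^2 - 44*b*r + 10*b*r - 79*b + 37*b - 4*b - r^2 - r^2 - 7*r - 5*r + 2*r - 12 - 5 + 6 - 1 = -6*b^3 - 32*b^2 - 46*b + r^2*(-6*b - 2) + r*(-12*b^2 - 34*b - 10) - 12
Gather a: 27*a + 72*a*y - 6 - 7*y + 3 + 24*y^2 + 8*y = a*(72*y + 27) + 24*y^2 + y - 3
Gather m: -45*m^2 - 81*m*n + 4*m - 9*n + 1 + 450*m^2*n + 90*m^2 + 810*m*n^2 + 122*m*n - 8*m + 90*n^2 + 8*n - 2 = m^2*(450*n + 45) + m*(810*n^2 + 41*n - 4) + 90*n^2 - n - 1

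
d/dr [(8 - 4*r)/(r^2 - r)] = 4*(r^2 - 4*r + 2)/(r^2*(r^2 - 2*r + 1))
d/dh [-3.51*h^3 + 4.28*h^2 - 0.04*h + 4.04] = -10.53*h^2 + 8.56*h - 0.04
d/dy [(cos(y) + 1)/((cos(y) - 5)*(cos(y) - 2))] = (cos(y)^2 + 2*cos(y) - 17)*sin(y)/((cos(y) - 5)^2*(cos(y) - 2)^2)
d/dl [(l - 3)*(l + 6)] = 2*l + 3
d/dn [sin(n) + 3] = cos(n)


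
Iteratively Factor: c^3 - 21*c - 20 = (c + 4)*(c^2 - 4*c - 5) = (c + 1)*(c + 4)*(c - 5)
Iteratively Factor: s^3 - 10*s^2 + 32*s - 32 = (s - 4)*(s^2 - 6*s + 8) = (s - 4)*(s - 2)*(s - 4)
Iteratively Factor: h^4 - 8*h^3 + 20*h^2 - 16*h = (h - 4)*(h^3 - 4*h^2 + 4*h) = (h - 4)*(h - 2)*(h^2 - 2*h) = h*(h - 4)*(h - 2)*(h - 2)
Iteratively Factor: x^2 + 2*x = (x + 2)*(x)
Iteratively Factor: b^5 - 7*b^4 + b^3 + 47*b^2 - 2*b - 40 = (b + 1)*(b^4 - 8*b^3 + 9*b^2 + 38*b - 40) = (b + 1)*(b + 2)*(b^3 - 10*b^2 + 29*b - 20) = (b - 4)*(b + 1)*(b + 2)*(b^2 - 6*b + 5) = (b - 4)*(b - 1)*(b + 1)*(b + 2)*(b - 5)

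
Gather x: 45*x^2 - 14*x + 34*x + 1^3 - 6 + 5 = 45*x^2 + 20*x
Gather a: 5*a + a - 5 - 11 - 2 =6*a - 18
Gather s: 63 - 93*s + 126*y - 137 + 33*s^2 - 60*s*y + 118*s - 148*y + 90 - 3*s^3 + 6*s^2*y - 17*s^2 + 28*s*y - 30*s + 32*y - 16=-3*s^3 + s^2*(6*y + 16) + s*(-32*y - 5) + 10*y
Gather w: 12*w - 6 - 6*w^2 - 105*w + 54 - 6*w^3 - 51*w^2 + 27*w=-6*w^3 - 57*w^2 - 66*w + 48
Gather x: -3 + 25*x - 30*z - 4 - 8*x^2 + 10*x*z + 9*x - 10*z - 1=-8*x^2 + x*(10*z + 34) - 40*z - 8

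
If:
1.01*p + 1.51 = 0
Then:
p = -1.50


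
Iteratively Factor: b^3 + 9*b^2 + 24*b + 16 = (b + 1)*(b^2 + 8*b + 16) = (b + 1)*(b + 4)*(b + 4)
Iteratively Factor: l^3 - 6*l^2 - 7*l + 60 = (l + 3)*(l^2 - 9*l + 20) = (l - 5)*(l + 3)*(l - 4)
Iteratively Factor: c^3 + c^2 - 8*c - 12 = (c + 2)*(c^2 - c - 6) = (c + 2)^2*(c - 3)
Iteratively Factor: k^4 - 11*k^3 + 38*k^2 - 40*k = (k - 5)*(k^3 - 6*k^2 + 8*k) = k*(k - 5)*(k^2 - 6*k + 8) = k*(k - 5)*(k - 4)*(k - 2)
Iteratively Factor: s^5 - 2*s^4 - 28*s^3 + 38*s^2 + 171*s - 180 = (s - 3)*(s^4 + s^3 - 25*s^2 - 37*s + 60) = (s - 5)*(s - 3)*(s^3 + 6*s^2 + 5*s - 12) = (s - 5)*(s - 3)*(s + 4)*(s^2 + 2*s - 3) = (s - 5)*(s - 3)*(s - 1)*(s + 4)*(s + 3)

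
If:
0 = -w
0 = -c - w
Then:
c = 0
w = 0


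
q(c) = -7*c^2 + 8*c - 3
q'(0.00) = 8.00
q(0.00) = -3.00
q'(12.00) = -160.00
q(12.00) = -915.00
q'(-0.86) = 20.04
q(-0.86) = -15.06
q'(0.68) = -1.52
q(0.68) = -0.80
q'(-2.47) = 42.58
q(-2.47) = -65.47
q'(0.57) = 0.02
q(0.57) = -0.71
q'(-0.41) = 13.74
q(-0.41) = -7.46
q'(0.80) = -3.20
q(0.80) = -1.08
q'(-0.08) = 9.12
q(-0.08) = -3.68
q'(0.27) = 4.22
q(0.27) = -1.35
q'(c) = 8 - 14*c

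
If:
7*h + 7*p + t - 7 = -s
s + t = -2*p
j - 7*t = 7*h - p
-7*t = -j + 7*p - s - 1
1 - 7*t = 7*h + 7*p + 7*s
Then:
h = 9/14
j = 15/2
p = 1/2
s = -3/2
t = 1/2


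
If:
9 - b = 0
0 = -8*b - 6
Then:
No Solution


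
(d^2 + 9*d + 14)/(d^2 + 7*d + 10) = (d + 7)/(d + 5)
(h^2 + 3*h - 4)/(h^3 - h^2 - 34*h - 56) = (h - 1)/(h^2 - 5*h - 14)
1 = 1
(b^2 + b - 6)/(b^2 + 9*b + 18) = (b - 2)/(b + 6)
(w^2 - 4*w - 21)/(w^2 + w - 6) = (w - 7)/(w - 2)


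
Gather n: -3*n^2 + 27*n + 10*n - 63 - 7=-3*n^2 + 37*n - 70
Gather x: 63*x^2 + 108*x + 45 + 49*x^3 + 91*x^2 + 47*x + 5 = 49*x^3 + 154*x^2 + 155*x + 50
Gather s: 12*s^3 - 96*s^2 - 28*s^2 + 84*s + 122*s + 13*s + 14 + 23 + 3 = 12*s^3 - 124*s^2 + 219*s + 40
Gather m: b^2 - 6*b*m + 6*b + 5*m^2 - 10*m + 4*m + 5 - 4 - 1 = b^2 + 6*b + 5*m^2 + m*(-6*b - 6)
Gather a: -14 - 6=-20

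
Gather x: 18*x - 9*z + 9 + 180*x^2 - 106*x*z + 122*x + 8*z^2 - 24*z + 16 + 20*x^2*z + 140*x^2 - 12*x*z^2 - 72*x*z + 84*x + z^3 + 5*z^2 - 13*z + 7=x^2*(20*z + 320) + x*(-12*z^2 - 178*z + 224) + z^3 + 13*z^2 - 46*z + 32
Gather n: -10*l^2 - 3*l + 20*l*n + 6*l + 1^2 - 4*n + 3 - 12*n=-10*l^2 + 3*l + n*(20*l - 16) + 4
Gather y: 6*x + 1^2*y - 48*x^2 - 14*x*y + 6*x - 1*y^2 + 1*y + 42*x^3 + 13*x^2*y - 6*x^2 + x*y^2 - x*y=42*x^3 - 54*x^2 + 12*x + y^2*(x - 1) + y*(13*x^2 - 15*x + 2)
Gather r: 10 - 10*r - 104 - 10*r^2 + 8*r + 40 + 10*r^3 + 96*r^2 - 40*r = 10*r^3 + 86*r^2 - 42*r - 54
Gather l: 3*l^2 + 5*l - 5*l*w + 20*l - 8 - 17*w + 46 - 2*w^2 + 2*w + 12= 3*l^2 + l*(25 - 5*w) - 2*w^2 - 15*w + 50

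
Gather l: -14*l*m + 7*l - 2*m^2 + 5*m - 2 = l*(7 - 14*m) - 2*m^2 + 5*m - 2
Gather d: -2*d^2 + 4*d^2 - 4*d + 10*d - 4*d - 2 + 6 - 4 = 2*d^2 + 2*d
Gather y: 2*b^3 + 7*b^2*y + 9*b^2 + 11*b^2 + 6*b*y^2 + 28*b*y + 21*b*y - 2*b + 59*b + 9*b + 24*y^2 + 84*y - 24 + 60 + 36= 2*b^3 + 20*b^2 + 66*b + y^2*(6*b + 24) + y*(7*b^2 + 49*b + 84) + 72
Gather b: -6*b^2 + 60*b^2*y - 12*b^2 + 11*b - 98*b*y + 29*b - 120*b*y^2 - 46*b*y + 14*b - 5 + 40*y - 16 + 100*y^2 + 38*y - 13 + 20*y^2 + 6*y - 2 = b^2*(60*y - 18) + b*(-120*y^2 - 144*y + 54) + 120*y^2 + 84*y - 36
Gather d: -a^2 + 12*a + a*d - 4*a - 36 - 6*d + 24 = -a^2 + 8*a + d*(a - 6) - 12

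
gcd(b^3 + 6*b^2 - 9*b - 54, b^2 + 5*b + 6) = b + 3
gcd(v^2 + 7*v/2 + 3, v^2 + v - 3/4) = v + 3/2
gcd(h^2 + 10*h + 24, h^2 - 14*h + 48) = 1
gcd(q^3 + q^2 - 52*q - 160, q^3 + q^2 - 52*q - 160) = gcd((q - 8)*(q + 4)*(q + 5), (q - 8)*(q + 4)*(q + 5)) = q^3 + q^2 - 52*q - 160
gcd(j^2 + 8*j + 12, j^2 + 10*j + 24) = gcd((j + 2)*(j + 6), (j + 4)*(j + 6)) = j + 6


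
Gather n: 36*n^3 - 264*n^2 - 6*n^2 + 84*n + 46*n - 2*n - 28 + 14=36*n^3 - 270*n^2 + 128*n - 14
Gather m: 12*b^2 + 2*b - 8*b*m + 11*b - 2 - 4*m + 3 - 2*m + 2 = 12*b^2 + 13*b + m*(-8*b - 6) + 3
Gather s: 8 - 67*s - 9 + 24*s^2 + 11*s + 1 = 24*s^2 - 56*s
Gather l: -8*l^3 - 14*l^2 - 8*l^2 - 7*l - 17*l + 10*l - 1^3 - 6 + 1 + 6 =-8*l^3 - 22*l^2 - 14*l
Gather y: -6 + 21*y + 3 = 21*y - 3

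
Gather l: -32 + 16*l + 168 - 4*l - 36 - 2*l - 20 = 10*l + 80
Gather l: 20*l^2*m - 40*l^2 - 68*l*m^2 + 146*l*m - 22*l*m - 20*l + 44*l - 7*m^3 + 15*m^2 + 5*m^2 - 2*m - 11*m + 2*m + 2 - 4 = l^2*(20*m - 40) + l*(-68*m^2 + 124*m + 24) - 7*m^3 + 20*m^2 - 11*m - 2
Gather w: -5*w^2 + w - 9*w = -5*w^2 - 8*w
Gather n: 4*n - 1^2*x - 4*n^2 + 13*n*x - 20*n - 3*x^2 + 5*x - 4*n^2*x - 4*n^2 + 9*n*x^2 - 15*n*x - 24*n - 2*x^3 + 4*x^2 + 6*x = n^2*(-4*x - 8) + n*(9*x^2 - 2*x - 40) - 2*x^3 + x^2 + 10*x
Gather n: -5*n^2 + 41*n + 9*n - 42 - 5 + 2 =-5*n^2 + 50*n - 45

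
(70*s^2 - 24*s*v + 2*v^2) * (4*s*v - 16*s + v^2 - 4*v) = 280*s^3*v - 1120*s^3 - 26*s^2*v^2 + 104*s^2*v - 16*s*v^3 + 64*s*v^2 + 2*v^4 - 8*v^3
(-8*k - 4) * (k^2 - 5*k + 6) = -8*k^3 + 36*k^2 - 28*k - 24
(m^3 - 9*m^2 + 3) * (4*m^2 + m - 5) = 4*m^5 - 35*m^4 - 14*m^3 + 57*m^2 + 3*m - 15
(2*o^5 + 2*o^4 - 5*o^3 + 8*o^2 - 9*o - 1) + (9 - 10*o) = 2*o^5 + 2*o^4 - 5*o^3 + 8*o^2 - 19*o + 8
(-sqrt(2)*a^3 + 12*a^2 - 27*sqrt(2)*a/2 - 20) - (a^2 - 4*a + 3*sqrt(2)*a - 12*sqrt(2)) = -sqrt(2)*a^3 + 11*a^2 - 33*sqrt(2)*a/2 + 4*a - 20 + 12*sqrt(2)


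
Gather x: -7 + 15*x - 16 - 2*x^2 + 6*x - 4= -2*x^2 + 21*x - 27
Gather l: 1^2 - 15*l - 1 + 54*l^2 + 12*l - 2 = 54*l^2 - 3*l - 2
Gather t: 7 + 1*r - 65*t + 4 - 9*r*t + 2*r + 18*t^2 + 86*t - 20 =3*r + 18*t^2 + t*(21 - 9*r) - 9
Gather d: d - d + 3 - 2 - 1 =0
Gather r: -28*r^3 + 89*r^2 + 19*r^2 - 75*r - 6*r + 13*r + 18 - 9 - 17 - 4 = -28*r^3 + 108*r^2 - 68*r - 12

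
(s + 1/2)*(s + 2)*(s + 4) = s^3 + 13*s^2/2 + 11*s + 4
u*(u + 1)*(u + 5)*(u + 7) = u^4 + 13*u^3 + 47*u^2 + 35*u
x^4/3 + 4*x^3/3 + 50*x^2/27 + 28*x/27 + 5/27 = (x/3 + 1/3)*(x + 1/3)*(x + 1)*(x + 5/3)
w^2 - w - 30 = (w - 6)*(w + 5)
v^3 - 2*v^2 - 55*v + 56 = (v - 8)*(v - 1)*(v + 7)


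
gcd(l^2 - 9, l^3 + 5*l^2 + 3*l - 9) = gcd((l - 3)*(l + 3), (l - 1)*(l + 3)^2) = l + 3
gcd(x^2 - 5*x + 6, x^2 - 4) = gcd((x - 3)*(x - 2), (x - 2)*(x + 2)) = x - 2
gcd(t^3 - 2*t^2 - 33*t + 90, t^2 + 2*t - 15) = t - 3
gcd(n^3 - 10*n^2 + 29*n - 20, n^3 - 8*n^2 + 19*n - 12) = n^2 - 5*n + 4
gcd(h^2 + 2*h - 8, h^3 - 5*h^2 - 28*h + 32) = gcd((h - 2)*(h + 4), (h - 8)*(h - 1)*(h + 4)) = h + 4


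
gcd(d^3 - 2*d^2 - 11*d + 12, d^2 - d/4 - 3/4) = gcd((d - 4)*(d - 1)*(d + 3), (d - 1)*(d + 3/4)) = d - 1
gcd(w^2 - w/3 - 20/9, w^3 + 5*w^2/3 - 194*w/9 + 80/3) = w - 5/3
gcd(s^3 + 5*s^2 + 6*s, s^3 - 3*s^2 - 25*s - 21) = s + 3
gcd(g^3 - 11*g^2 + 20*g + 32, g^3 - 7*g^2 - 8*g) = g^2 - 7*g - 8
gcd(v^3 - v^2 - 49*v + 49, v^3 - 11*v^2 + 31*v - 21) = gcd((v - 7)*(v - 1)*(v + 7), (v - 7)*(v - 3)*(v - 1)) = v^2 - 8*v + 7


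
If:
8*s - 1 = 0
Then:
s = 1/8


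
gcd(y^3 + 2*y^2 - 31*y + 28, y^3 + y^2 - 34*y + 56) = y^2 + 3*y - 28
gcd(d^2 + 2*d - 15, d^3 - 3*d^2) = d - 3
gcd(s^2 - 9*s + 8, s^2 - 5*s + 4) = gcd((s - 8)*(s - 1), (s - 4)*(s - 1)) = s - 1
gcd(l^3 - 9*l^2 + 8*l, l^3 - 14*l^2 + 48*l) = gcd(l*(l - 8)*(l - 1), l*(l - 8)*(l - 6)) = l^2 - 8*l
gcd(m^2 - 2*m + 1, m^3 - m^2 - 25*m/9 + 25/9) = m - 1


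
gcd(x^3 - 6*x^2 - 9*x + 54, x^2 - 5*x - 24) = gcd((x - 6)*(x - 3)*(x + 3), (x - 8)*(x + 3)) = x + 3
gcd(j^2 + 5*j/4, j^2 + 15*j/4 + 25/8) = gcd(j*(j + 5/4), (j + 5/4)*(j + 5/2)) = j + 5/4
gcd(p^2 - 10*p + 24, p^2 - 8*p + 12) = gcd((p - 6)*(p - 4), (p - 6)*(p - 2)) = p - 6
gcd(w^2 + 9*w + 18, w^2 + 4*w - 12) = w + 6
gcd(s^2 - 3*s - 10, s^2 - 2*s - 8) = s + 2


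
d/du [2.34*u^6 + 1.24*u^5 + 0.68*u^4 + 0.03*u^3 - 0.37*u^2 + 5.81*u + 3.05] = 14.04*u^5 + 6.2*u^4 + 2.72*u^3 + 0.09*u^2 - 0.74*u + 5.81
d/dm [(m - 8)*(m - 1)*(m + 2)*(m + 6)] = 4*m^3 - 3*m^2 - 104*m - 44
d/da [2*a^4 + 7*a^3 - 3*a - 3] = 8*a^3 + 21*a^2 - 3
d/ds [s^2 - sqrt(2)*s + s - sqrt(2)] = 2*s - sqrt(2) + 1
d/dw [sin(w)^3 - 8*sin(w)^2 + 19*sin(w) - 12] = (3*sin(w)^2 - 16*sin(w) + 19)*cos(w)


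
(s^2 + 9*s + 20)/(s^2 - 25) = (s + 4)/(s - 5)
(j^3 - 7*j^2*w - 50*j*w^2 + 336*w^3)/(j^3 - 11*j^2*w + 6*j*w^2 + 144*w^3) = (j + 7*w)/(j + 3*w)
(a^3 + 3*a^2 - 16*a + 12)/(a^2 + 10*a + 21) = (a^3 + 3*a^2 - 16*a + 12)/(a^2 + 10*a + 21)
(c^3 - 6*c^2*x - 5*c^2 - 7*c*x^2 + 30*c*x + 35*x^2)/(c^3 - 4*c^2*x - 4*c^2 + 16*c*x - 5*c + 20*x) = (-c^2 + 6*c*x + 7*x^2)/(-c^2 + 4*c*x - c + 4*x)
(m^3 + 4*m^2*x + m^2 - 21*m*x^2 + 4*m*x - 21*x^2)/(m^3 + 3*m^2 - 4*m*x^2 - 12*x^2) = (m^3 + 4*m^2*x + m^2 - 21*m*x^2 + 4*m*x - 21*x^2)/(m^3 + 3*m^2 - 4*m*x^2 - 12*x^2)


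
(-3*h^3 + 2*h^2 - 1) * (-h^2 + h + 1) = 3*h^5 - 5*h^4 - h^3 + 3*h^2 - h - 1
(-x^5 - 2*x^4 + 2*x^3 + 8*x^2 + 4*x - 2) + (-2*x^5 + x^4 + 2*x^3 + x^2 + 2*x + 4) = -3*x^5 - x^4 + 4*x^3 + 9*x^2 + 6*x + 2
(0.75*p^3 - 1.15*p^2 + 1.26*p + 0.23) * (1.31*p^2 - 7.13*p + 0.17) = 0.9825*p^5 - 6.854*p^4 + 9.9776*p^3 - 8.878*p^2 - 1.4257*p + 0.0391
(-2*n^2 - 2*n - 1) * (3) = -6*n^2 - 6*n - 3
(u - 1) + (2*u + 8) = 3*u + 7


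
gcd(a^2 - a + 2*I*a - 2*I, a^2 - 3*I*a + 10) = a + 2*I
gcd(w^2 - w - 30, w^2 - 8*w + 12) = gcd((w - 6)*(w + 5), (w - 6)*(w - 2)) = w - 6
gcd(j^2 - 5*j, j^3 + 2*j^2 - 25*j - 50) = j - 5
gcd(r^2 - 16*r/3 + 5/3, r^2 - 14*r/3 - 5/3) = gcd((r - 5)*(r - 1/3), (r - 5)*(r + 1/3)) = r - 5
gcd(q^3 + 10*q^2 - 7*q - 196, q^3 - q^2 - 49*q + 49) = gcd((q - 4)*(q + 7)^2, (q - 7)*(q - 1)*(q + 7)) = q + 7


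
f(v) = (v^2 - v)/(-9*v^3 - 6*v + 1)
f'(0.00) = -1.00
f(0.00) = 0.00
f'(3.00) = 0.00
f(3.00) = -0.02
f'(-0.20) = -0.29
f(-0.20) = 0.11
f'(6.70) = 0.00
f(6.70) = -0.01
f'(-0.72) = 0.05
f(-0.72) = 0.14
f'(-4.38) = 0.01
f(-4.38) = 0.03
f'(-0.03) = -0.76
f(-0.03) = 0.03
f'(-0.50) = -0.03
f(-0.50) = 0.15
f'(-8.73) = 0.00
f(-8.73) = 0.01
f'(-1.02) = 0.07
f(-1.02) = 0.12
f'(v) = (2*v - 1)/(-9*v^3 - 6*v + 1) + (v^2 - v)*(27*v^2 + 6)/(-9*v^3 - 6*v + 1)^2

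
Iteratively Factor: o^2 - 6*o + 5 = (o - 5)*(o - 1)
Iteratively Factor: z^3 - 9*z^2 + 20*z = (z - 5)*(z^2 - 4*z) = (z - 5)*(z - 4)*(z)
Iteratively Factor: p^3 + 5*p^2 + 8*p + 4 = (p + 2)*(p^2 + 3*p + 2) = (p + 2)^2*(p + 1)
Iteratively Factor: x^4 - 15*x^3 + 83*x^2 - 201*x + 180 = (x - 3)*(x^3 - 12*x^2 + 47*x - 60) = (x - 3)^2*(x^2 - 9*x + 20) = (x - 4)*(x - 3)^2*(x - 5)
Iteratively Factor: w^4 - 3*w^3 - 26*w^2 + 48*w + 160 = (w - 5)*(w^3 + 2*w^2 - 16*w - 32) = (w - 5)*(w + 2)*(w^2 - 16) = (w - 5)*(w + 2)*(w + 4)*(w - 4)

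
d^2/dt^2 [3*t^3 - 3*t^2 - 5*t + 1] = 18*t - 6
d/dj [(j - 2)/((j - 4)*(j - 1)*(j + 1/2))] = 2*(-4*j^3 + 21*j^2 - 36*j + 10)/(4*j^6 - 36*j^5 + 93*j^4 - 38*j^3 - 63*j^2 + 24*j + 16)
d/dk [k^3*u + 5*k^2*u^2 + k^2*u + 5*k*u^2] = u*(3*k^2 + 10*k*u + 2*k + 5*u)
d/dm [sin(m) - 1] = cos(m)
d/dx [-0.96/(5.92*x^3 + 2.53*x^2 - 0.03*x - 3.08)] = (17.0496*x^2 + 4.8576*x - 0.0288)/(5.92*x^3 + 2.53*x^2 - 0.03*x - 3.08)^2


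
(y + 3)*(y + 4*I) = y^2 + 3*y + 4*I*y + 12*I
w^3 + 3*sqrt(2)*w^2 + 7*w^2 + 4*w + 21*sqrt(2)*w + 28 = (w + 7)*(w + sqrt(2))*(w + 2*sqrt(2))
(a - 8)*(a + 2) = a^2 - 6*a - 16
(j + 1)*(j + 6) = j^2 + 7*j + 6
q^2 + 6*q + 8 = (q + 2)*(q + 4)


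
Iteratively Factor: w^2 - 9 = (w - 3)*(w + 3)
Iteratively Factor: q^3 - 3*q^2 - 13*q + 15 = (q - 1)*(q^2 - 2*q - 15) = (q - 1)*(q + 3)*(q - 5)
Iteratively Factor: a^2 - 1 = (a + 1)*(a - 1)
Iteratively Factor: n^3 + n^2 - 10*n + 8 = (n - 2)*(n^2 + 3*n - 4) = (n - 2)*(n + 4)*(n - 1)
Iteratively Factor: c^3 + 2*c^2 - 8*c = (c)*(c^2 + 2*c - 8) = c*(c + 4)*(c - 2)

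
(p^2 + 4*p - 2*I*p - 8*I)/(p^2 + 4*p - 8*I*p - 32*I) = (p - 2*I)/(p - 8*I)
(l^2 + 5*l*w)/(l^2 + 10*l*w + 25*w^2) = l/(l + 5*w)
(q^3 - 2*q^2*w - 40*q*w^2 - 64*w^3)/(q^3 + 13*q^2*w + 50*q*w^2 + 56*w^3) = (q - 8*w)/(q + 7*w)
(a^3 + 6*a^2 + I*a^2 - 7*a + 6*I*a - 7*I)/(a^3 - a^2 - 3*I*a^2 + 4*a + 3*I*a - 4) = (a + 7)/(a - 4*I)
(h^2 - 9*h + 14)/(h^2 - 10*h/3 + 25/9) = 9*(h^2 - 9*h + 14)/(9*h^2 - 30*h + 25)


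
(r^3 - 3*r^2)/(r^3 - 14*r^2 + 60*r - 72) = r^2*(r - 3)/(r^3 - 14*r^2 + 60*r - 72)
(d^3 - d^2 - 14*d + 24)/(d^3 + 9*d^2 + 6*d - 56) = (d - 3)/(d + 7)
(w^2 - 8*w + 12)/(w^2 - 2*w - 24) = (w - 2)/(w + 4)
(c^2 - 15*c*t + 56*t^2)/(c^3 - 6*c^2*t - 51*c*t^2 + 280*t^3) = (-c + 7*t)/(-c^2 - 2*c*t + 35*t^2)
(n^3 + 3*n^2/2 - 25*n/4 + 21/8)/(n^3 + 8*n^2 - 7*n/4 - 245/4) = (4*n^2 - 8*n + 3)/(2*(2*n^2 + 9*n - 35))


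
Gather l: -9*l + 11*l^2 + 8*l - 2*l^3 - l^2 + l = -2*l^3 + 10*l^2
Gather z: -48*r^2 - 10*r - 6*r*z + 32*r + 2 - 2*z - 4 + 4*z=-48*r^2 + 22*r + z*(2 - 6*r) - 2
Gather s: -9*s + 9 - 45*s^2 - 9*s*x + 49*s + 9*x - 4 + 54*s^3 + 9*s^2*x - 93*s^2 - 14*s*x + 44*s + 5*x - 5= 54*s^3 + s^2*(9*x - 138) + s*(84 - 23*x) + 14*x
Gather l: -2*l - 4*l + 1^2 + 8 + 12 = 21 - 6*l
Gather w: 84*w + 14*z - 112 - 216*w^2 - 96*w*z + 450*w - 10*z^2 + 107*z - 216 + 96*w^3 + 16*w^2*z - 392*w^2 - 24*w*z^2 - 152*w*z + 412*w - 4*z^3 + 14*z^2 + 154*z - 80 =96*w^3 + w^2*(16*z - 608) + w*(-24*z^2 - 248*z + 946) - 4*z^3 + 4*z^2 + 275*z - 408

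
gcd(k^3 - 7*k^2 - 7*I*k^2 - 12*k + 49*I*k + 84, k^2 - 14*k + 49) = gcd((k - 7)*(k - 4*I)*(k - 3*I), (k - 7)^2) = k - 7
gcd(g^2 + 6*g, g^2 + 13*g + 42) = g + 6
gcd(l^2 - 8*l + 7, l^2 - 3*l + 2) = l - 1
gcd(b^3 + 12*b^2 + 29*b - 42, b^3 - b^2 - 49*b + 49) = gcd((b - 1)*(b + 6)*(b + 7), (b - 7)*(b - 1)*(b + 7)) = b^2 + 6*b - 7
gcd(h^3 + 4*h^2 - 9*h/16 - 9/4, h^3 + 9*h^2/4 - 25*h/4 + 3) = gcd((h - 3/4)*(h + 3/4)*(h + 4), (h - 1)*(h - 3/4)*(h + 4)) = h^2 + 13*h/4 - 3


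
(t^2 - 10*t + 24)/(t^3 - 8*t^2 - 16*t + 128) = (t - 6)/(t^2 - 4*t - 32)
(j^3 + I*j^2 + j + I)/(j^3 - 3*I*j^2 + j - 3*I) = (j + I)/(j - 3*I)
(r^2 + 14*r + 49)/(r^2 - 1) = (r^2 + 14*r + 49)/(r^2 - 1)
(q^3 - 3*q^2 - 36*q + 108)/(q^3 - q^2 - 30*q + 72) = (q - 6)/(q - 4)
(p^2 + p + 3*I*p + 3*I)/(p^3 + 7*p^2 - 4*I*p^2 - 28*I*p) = (p^2 + p*(1 + 3*I) + 3*I)/(p*(p^2 + p*(7 - 4*I) - 28*I))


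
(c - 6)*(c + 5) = c^2 - c - 30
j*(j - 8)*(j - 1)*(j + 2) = j^4 - 7*j^3 - 10*j^2 + 16*j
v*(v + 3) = v^2 + 3*v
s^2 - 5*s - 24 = (s - 8)*(s + 3)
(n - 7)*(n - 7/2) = n^2 - 21*n/2 + 49/2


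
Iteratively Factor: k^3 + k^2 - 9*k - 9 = (k + 3)*(k^2 - 2*k - 3) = (k + 1)*(k + 3)*(k - 3)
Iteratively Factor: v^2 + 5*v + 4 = (v + 1)*(v + 4)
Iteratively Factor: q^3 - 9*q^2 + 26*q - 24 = (q - 3)*(q^2 - 6*q + 8) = (q - 3)*(q - 2)*(q - 4)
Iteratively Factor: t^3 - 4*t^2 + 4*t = (t - 2)*(t^2 - 2*t) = (t - 2)^2*(t)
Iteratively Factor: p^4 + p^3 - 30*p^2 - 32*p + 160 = (p + 4)*(p^3 - 3*p^2 - 18*p + 40) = (p - 2)*(p + 4)*(p^2 - p - 20) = (p - 2)*(p + 4)^2*(p - 5)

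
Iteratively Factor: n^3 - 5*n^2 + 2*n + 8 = (n + 1)*(n^2 - 6*n + 8) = (n - 4)*(n + 1)*(n - 2)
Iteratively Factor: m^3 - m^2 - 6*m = (m - 3)*(m^2 + 2*m) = (m - 3)*(m + 2)*(m)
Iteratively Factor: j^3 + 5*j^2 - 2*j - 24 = (j - 2)*(j^2 + 7*j + 12) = (j - 2)*(j + 3)*(j + 4)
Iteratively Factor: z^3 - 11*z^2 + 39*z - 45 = (z - 3)*(z^2 - 8*z + 15) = (z - 3)^2*(z - 5)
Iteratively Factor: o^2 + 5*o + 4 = (o + 4)*(o + 1)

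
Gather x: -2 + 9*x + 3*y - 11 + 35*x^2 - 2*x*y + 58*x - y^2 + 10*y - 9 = 35*x^2 + x*(67 - 2*y) - y^2 + 13*y - 22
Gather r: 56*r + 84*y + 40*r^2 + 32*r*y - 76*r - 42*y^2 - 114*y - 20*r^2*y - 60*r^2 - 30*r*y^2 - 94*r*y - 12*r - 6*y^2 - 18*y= r^2*(-20*y - 20) + r*(-30*y^2 - 62*y - 32) - 48*y^2 - 48*y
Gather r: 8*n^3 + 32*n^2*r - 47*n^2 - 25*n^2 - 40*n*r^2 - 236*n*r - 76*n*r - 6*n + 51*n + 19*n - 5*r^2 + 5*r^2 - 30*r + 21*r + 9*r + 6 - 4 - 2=8*n^3 - 72*n^2 - 40*n*r^2 + 64*n + r*(32*n^2 - 312*n)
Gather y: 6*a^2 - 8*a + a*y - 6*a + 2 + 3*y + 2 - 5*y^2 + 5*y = 6*a^2 - 14*a - 5*y^2 + y*(a + 8) + 4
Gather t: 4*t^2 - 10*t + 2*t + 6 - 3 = 4*t^2 - 8*t + 3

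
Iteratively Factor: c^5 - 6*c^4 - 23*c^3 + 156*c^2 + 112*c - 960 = (c + 3)*(c^4 - 9*c^3 + 4*c^2 + 144*c - 320) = (c + 3)*(c + 4)*(c^3 - 13*c^2 + 56*c - 80) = (c - 5)*(c + 3)*(c + 4)*(c^2 - 8*c + 16) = (c - 5)*(c - 4)*(c + 3)*(c + 4)*(c - 4)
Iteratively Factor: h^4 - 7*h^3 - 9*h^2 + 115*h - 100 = (h - 5)*(h^3 - 2*h^2 - 19*h + 20) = (h - 5)*(h + 4)*(h^2 - 6*h + 5) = (h - 5)^2*(h + 4)*(h - 1)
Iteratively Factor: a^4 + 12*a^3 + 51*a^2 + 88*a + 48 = (a + 1)*(a^3 + 11*a^2 + 40*a + 48) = (a + 1)*(a + 4)*(a^2 + 7*a + 12) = (a + 1)*(a + 3)*(a + 4)*(a + 4)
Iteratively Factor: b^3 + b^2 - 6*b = (b)*(b^2 + b - 6) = b*(b - 2)*(b + 3)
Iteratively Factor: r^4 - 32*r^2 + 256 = (r + 4)*(r^3 - 4*r^2 - 16*r + 64) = (r + 4)^2*(r^2 - 8*r + 16) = (r - 4)*(r + 4)^2*(r - 4)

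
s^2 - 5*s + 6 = (s - 3)*(s - 2)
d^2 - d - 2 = (d - 2)*(d + 1)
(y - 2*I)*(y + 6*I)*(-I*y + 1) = -I*y^3 + 5*y^2 - 8*I*y + 12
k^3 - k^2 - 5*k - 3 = (k - 3)*(k + 1)^2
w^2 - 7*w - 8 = (w - 8)*(w + 1)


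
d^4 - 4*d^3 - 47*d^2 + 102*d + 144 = (d - 8)*(d - 3)*(d + 1)*(d + 6)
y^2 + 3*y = y*(y + 3)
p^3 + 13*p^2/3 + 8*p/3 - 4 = (p - 2/3)*(p + 2)*(p + 3)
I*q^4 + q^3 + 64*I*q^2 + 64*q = q*(q - 8*I)*(q + 8*I)*(I*q + 1)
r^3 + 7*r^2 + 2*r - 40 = (r - 2)*(r + 4)*(r + 5)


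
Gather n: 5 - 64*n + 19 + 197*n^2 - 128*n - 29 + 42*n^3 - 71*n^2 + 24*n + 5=42*n^3 + 126*n^2 - 168*n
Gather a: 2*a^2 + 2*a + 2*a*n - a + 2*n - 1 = 2*a^2 + a*(2*n + 1) + 2*n - 1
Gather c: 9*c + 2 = 9*c + 2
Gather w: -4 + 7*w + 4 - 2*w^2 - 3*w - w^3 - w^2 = -w^3 - 3*w^2 + 4*w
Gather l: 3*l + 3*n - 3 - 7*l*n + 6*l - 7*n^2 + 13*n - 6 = l*(9 - 7*n) - 7*n^2 + 16*n - 9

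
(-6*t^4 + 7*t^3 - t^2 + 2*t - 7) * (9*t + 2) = -54*t^5 + 51*t^4 + 5*t^3 + 16*t^2 - 59*t - 14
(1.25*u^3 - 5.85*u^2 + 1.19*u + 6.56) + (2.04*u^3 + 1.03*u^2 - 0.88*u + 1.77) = 3.29*u^3 - 4.82*u^2 + 0.31*u + 8.33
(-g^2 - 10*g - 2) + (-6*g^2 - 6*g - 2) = -7*g^2 - 16*g - 4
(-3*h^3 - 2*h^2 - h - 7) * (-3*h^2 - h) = 9*h^5 + 9*h^4 + 5*h^3 + 22*h^2 + 7*h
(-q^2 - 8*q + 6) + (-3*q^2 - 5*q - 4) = -4*q^2 - 13*q + 2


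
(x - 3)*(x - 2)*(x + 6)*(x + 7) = x^4 + 8*x^3 - 17*x^2 - 132*x + 252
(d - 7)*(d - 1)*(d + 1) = d^3 - 7*d^2 - d + 7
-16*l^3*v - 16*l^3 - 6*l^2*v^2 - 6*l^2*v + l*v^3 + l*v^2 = (-8*l + v)*(2*l + v)*(l*v + l)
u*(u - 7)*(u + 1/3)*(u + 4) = u^4 - 8*u^3/3 - 29*u^2 - 28*u/3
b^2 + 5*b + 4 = (b + 1)*(b + 4)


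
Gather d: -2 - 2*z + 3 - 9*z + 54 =55 - 11*z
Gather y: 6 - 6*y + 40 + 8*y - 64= 2*y - 18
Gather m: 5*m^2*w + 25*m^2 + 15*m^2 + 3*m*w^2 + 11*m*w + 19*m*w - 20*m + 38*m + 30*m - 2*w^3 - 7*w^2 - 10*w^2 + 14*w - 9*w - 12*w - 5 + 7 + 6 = m^2*(5*w + 40) + m*(3*w^2 + 30*w + 48) - 2*w^3 - 17*w^2 - 7*w + 8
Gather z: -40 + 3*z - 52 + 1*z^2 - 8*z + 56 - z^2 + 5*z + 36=0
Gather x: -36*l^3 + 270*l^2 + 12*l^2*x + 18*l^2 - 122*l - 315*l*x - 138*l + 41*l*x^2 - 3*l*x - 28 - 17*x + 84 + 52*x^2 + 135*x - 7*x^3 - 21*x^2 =-36*l^3 + 288*l^2 - 260*l - 7*x^3 + x^2*(41*l + 31) + x*(12*l^2 - 318*l + 118) + 56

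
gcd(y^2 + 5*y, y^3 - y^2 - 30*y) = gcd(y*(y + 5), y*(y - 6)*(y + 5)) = y^2 + 5*y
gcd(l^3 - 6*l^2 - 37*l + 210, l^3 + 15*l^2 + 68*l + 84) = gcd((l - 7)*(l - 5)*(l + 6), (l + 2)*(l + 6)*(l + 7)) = l + 6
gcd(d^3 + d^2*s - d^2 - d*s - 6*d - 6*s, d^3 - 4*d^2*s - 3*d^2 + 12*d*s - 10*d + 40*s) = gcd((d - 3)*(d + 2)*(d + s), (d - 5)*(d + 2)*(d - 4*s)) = d + 2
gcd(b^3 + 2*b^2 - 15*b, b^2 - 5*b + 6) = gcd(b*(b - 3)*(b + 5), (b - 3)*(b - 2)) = b - 3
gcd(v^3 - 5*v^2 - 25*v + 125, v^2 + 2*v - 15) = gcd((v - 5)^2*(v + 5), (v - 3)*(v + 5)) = v + 5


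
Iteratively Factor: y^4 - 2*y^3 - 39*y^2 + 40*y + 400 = (y + 4)*(y^3 - 6*y^2 - 15*y + 100) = (y + 4)^2*(y^2 - 10*y + 25) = (y - 5)*(y + 4)^2*(y - 5)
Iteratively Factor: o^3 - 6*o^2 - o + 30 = (o - 3)*(o^2 - 3*o - 10) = (o - 5)*(o - 3)*(o + 2)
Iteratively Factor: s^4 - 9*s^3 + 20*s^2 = (s)*(s^3 - 9*s^2 + 20*s) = s^2*(s^2 - 9*s + 20) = s^2*(s - 4)*(s - 5)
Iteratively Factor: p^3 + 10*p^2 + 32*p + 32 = (p + 2)*(p^2 + 8*p + 16) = (p + 2)*(p + 4)*(p + 4)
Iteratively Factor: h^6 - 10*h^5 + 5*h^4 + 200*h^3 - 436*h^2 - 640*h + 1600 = (h + 4)*(h^5 - 14*h^4 + 61*h^3 - 44*h^2 - 260*h + 400) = (h - 5)*(h + 4)*(h^4 - 9*h^3 + 16*h^2 + 36*h - 80) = (h - 5)^2*(h + 4)*(h^3 - 4*h^2 - 4*h + 16) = (h - 5)^2*(h - 2)*(h + 4)*(h^2 - 2*h - 8) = (h - 5)^2*(h - 2)*(h + 2)*(h + 4)*(h - 4)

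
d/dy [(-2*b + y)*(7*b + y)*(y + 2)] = -14*b^2 + 10*b*y + 10*b + 3*y^2 + 4*y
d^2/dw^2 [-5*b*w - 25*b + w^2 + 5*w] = 2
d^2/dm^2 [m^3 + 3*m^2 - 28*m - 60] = 6*m + 6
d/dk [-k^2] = -2*k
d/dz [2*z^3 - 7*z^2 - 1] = 2*z*(3*z - 7)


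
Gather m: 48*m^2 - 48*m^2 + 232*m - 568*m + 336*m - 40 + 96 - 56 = 0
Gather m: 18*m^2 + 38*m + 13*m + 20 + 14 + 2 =18*m^2 + 51*m + 36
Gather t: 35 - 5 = 30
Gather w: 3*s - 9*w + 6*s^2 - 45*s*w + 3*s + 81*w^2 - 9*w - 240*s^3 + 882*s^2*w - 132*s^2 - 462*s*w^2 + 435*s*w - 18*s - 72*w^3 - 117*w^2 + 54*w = -240*s^3 - 126*s^2 - 12*s - 72*w^3 + w^2*(-462*s - 36) + w*(882*s^2 + 390*s + 36)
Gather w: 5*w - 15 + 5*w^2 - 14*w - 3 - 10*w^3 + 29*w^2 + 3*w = -10*w^3 + 34*w^2 - 6*w - 18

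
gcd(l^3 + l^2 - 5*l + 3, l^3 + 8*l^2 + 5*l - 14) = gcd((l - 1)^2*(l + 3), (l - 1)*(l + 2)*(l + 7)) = l - 1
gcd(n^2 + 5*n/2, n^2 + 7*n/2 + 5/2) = n + 5/2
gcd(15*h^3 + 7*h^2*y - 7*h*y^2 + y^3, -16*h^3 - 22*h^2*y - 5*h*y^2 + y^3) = h + y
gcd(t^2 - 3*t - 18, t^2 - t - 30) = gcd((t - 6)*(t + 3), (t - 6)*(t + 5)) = t - 6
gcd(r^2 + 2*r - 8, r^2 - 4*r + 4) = r - 2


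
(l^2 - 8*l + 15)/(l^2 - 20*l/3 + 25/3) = 3*(l - 3)/(3*l - 5)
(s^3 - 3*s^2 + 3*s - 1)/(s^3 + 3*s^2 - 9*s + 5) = (s - 1)/(s + 5)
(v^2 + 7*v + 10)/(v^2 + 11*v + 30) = (v + 2)/(v + 6)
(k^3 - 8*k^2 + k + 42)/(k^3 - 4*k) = (k^2 - 10*k + 21)/(k*(k - 2))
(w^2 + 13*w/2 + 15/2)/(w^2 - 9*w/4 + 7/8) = 4*(2*w^2 + 13*w + 15)/(8*w^2 - 18*w + 7)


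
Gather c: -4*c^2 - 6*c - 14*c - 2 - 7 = -4*c^2 - 20*c - 9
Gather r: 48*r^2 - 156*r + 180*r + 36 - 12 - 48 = 48*r^2 + 24*r - 24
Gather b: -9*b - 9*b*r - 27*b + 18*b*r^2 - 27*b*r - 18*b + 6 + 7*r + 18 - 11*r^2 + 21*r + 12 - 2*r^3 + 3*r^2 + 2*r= b*(18*r^2 - 36*r - 54) - 2*r^3 - 8*r^2 + 30*r + 36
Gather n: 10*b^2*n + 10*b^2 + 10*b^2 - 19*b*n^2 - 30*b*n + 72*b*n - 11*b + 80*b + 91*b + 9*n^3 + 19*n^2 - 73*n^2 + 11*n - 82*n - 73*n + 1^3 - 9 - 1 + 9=20*b^2 + 160*b + 9*n^3 + n^2*(-19*b - 54) + n*(10*b^2 + 42*b - 144)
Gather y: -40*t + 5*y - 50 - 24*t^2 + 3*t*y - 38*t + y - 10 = -24*t^2 - 78*t + y*(3*t + 6) - 60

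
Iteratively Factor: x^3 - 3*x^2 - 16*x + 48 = (x + 4)*(x^2 - 7*x + 12) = (x - 4)*(x + 4)*(x - 3)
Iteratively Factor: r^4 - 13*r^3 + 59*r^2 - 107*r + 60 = (r - 4)*(r^3 - 9*r^2 + 23*r - 15) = (r - 5)*(r - 4)*(r^2 - 4*r + 3) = (r - 5)*(r - 4)*(r - 1)*(r - 3)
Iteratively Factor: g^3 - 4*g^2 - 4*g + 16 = (g + 2)*(g^2 - 6*g + 8) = (g - 2)*(g + 2)*(g - 4)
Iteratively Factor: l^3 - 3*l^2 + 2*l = (l)*(l^2 - 3*l + 2) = l*(l - 1)*(l - 2)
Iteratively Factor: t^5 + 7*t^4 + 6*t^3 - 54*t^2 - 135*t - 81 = (t + 1)*(t^4 + 6*t^3 - 54*t - 81) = (t + 1)*(t + 3)*(t^3 + 3*t^2 - 9*t - 27) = (t + 1)*(t + 3)^2*(t^2 - 9) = (t - 3)*(t + 1)*(t + 3)^2*(t + 3)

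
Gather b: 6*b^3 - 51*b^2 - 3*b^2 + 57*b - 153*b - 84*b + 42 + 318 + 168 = 6*b^3 - 54*b^2 - 180*b + 528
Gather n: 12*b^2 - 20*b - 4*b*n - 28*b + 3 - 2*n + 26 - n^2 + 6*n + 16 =12*b^2 - 48*b - n^2 + n*(4 - 4*b) + 45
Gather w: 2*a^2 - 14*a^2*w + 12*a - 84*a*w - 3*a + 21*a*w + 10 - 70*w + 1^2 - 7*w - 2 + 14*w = 2*a^2 + 9*a + w*(-14*a^2 - 63*a - 63) + 9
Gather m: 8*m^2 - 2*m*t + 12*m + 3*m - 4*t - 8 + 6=8*m^2 + m*(15 - 2*t) - 4*t - 2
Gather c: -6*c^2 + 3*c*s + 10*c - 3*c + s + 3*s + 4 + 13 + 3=-6*c^2 + c*(3*s + 7) + 4*s + 20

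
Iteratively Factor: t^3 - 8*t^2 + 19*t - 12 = (t - 1)*(t^2 - 7*t + 12) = (t - 3)*(t - 1)*(t - 4)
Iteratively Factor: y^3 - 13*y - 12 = (y + 1)*(y^2 - y - 12) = (y + 1)*(y + 3)*(y - 4)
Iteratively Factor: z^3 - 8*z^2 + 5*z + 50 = (z - 5)*(z^2 - 3*z - 10) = (z - 5)^2*(z + 2)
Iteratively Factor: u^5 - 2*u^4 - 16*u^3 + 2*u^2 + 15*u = (u - 1)*(u^4 - u^3 - 17*u^2 - 15*u) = (u - 1)*(u + 3)*(u^3 - 4*u^2 - 5*u) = u*(u - 1)*(u + 3)*(u^2 - 4*u - 5) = u*(u - 1)*(u + 1)*(u + 3)*(u - 5)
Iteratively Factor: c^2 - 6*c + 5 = (c - 1)*(c - 5)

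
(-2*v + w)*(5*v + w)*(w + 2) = -10*v^2*w - 20*v^2 + 3*v*w^2 + 6*v*w + w^3 + 2*w^2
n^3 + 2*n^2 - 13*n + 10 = (n - 2)*(n - 1)*(n + 5)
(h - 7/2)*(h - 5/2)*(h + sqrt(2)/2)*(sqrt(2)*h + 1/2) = sqrt(2)*h^4 - 6*sqrt(2)*h^3 + 3*h^3/2 - 9*h^2 + 9*sqrt(2)*h^2 - 3*sqrt(2)*h/2 + 105*h/8 + 35*sqrt(2)/16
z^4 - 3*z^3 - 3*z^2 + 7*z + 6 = (z - 3)*(z - 2)*(z + 1)^2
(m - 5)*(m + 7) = m^2 + 2*m - 35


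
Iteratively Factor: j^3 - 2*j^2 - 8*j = (j - 4)*(j^2 + 2*j) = (j - 4)*(j + 2)*(j)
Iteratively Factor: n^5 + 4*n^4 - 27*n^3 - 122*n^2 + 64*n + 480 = (n - 2)*(n^4 + 6*n^3 - 15*n^2 - 152*n - 240) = (n - 2)*(n + 4)*(n^3 + 2*n^2 - 23*n - 60) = (n - 5)*(n - 2)*(n + 4)*(n^2 + 7*n + 12) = (n - 5)*(n - 2)*(n + 3)*(n + 4)*(n + 4)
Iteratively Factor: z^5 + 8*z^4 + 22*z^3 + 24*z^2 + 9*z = (z + 1)*(z^4 + 7*z^3 + 15*z^2 + 9*z) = z*(z + 1)*(z^3 + 7*z^2 + 15*z + 9) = z*(z + 1)^2*(z^2 + 6*z + 9) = z*(z + 1)^2*(z + 3)*(z + 3)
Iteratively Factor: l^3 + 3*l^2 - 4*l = (l - 1)*(l^2 + 4*l) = (l - 1)*(l + 4)*(l)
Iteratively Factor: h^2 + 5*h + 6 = (h + 3)*(h + 2)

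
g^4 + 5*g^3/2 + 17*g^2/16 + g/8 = g*(g + 1/4)^2*(g + 2)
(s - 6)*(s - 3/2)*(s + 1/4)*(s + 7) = s^4 - s^3/4 - 349*s^2/8 + 417*s/8 + 63/4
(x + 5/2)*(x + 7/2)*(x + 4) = x^3 + 10*x^2 + 131*x/4 + 35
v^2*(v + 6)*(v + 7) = v^4 + 13*v^3 + 42*v^2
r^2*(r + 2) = r^3 + 2*r^2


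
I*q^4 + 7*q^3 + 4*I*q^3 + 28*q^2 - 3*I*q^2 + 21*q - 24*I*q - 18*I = (q + 3)*(q - 6*I)*(q - I)*(I*q + I)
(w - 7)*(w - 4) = w^2 - 11*w + 28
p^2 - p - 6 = (p - 3)*(p + 2)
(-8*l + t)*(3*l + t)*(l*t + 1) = -24*l^3*t - 5*l^2*t^2 - 24*l^2 + l*t^3 - 5*l*t + t^2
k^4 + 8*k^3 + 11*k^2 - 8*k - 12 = (k - 1)*(k + 1)*(k + 2)*(k + 6)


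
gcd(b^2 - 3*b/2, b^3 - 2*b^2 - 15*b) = b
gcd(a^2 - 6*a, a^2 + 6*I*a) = a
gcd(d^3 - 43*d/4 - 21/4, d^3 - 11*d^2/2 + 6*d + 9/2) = d + 1/2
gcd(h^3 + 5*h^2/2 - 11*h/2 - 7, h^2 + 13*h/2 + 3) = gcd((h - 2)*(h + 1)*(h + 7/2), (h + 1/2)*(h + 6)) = 1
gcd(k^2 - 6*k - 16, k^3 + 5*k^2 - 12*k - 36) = k + 2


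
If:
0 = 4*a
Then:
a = 0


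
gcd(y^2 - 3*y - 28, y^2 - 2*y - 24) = y + 4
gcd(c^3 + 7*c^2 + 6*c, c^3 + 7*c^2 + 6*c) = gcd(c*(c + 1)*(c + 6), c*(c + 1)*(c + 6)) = c^3 + 7*c^2 + 6*c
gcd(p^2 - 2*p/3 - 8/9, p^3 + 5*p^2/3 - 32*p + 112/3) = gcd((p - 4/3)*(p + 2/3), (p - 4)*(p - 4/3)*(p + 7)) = p - 4/3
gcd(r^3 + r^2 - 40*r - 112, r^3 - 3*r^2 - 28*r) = r^2 - 3*r - 28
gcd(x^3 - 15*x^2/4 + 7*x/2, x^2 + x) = x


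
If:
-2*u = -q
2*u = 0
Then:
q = 0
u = 0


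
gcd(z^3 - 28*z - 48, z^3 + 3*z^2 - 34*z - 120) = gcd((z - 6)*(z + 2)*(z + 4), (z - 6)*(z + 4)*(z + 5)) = z^2 - 2*z - 24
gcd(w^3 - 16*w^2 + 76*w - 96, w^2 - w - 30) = w - 6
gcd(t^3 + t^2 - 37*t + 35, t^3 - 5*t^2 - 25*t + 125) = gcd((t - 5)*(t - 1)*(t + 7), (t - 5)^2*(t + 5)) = t - 5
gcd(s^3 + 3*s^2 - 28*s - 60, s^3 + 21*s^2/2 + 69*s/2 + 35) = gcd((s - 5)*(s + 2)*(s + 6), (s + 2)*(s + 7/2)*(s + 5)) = s + 2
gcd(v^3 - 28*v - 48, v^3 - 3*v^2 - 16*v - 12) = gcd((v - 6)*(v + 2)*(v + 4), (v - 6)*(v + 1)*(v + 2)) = v^2 - 4*v - 12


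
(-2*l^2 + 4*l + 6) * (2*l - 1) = -4*l^3 + 10*l^2 + 8*l - 6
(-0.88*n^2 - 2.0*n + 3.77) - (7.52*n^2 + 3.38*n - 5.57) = -8.4*n^2 - 5.38*n + 9.34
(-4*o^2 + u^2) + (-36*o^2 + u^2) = -40*o^2 + 2*u^2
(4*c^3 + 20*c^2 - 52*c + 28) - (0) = 4*c^3 + 20*c^2 - 52*c + 28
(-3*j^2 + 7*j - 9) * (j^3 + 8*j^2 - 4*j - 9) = -3*j^5 - 17*j^4 + 59*j^3 - 73*j^2 - 27*j + 81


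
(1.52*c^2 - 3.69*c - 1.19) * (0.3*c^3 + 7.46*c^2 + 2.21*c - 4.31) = 0.456*c^5 + 10.2322*c^4 - 24.5252*c^3 - 23.5835*c^2 + 13.274*c + 5.1289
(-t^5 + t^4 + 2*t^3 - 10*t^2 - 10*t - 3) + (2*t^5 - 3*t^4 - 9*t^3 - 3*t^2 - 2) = t^5 - 2*t^4 - 7*t^3 - 13*t^2 - 10*t - 5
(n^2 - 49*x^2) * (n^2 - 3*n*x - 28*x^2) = n^4 - 3*n^3*x - 77*n^2*x^2 + 147*n*x^3 + 1372*x^4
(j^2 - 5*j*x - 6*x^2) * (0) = 0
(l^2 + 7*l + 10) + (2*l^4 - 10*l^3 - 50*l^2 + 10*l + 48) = 2*l^4 - 10*l^3 - 49*l^2 + 17*l + 58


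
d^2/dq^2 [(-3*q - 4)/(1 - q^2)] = 2*(4*q^2*(3*q + 4) - (9*q + 4)*(q^2 - 1))/(q^2 - 1)^3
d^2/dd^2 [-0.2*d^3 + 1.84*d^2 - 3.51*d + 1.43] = 3.68 - 1.2*d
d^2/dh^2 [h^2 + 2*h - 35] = 2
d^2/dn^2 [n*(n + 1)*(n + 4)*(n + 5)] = 12*n^2 + 60*n + 58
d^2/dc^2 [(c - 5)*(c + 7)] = 2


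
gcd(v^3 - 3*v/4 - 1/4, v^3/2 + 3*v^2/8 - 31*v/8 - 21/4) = 1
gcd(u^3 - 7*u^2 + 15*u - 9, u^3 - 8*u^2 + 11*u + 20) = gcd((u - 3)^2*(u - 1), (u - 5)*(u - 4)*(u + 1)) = 1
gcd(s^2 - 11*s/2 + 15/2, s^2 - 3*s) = s - 3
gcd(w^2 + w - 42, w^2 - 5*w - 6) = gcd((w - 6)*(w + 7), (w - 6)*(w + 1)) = w - 6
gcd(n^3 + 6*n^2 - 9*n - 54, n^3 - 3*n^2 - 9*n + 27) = n^2 - 9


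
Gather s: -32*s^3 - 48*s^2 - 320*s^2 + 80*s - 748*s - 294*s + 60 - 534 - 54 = -32*s^3 - 368*s^2 - 962*s - 528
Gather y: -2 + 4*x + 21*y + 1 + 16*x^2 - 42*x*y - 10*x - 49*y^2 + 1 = 16*x^2 - 6*x - 49*y^2 + y*(21 - 42*x)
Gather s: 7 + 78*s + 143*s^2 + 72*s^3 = 72*s^3 + 143*s^2 + 78*s + 7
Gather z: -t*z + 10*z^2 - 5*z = 10*z^2 + z*(-t - 5)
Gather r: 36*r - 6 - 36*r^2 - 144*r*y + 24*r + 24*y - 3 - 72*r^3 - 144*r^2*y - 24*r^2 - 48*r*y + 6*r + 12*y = -72*r^3 + r^2*(-144*y - 60) + r*(66 - 192*y) + 36*y - 9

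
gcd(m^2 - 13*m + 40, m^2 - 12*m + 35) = m - 5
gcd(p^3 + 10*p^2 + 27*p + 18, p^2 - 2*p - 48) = p + 6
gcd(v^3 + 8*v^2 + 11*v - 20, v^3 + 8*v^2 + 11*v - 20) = v^3 + 8*v^2 + 11*v - 20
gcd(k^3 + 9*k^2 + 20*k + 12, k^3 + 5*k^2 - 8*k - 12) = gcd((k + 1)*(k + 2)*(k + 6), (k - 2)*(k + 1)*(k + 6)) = k^2 + 7*k + 6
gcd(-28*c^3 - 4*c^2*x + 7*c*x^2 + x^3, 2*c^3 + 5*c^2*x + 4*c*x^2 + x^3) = 2*c + x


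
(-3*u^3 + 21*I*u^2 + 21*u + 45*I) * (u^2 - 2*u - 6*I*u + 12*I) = -3*u^5 + 6*u^4 + 39*I*u^4 + 147*u^3 - 78*I*u^3 - 294*u^2 - 81*I*u^2 + 270*u + 162*I*u - 540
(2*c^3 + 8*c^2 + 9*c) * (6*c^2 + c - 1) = 12*c^5 + 50*c^4 + 60*c^3 + c^2 - 9*c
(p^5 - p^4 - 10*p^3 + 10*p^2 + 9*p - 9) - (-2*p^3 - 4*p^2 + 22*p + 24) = p^5 - p^4 - 8*p^3 + 14*p^2 - 13*p - 33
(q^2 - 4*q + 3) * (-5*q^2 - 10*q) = -5*q^4 + 10*q^3 + 25*q^2 - 30*q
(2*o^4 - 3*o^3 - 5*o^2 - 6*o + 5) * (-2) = -4*o^4 + 6*o^3 + 10*o^2 + 12*o - 10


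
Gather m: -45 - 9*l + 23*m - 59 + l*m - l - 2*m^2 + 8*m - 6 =-10*l - 2*m^2 + m*(l + 31) - 110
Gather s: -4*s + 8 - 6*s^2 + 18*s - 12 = -6*s^2 + 14*s - 4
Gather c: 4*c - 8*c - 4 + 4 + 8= 8 - 4*c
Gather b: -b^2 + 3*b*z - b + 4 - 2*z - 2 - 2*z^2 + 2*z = -b^2 + b*(3*z - 1) - 2*z^2 + 2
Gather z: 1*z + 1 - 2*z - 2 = -z - 1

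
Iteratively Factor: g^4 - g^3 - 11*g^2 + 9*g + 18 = (g + 3)*(g^3 - 4*g^2 + g + 6) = (g - 3)*(g + 3)*(g^2 - g - 2) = (g - 3)*(g + 1)*(g + 3)*(g - 2)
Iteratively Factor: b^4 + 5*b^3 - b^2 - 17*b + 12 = (b - 1)*(b^3 + 6*b^2 + 5*b - 12) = (b - 1)*(b + 4)*(b^2 + 2*b - 3) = (b - 1)*(b + 3)*(b + 4)*(b - 1)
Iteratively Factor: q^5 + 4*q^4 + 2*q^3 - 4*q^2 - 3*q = (q)*(q^4 + 4*q^3 + 2*q^2 - 4*q - 3) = q*(q + 1)*(q^3 + 3*q^2 - q - 3) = q*(q + 1)*(q + 3)*(q^2 - 1) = q*(q + 1)^2*(q + 3)*(q - 1)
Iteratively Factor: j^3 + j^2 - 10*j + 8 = (j + 4)*(j^2 - 3*j + 2) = (j - 1)*(j + 4)*(j - 2)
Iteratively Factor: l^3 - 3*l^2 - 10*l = (l + 2)*(l^2 - 5*l) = (l - 5)*(l + 2)*(l)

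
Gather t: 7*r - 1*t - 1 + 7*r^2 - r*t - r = 7*r^2 + 6*r + t*(-r - 1) - 1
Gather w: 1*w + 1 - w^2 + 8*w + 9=-w^2 + 9*w + 10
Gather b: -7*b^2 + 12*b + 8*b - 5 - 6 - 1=-7*b^2 + 20*b - 12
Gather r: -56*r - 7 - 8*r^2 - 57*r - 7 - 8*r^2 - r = -16*r^2 - 114*r - 14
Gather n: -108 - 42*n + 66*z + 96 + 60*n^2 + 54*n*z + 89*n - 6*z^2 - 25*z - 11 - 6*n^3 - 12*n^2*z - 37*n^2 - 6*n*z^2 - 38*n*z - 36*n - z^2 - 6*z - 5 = -6*n^3 + n^2*(23 - 12*z) + n*(-6*z^2 + 16*z + 11) - 7*z^2 + 35*z - 28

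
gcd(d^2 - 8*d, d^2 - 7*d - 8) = d - 8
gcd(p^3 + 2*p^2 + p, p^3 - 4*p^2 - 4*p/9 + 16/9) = 1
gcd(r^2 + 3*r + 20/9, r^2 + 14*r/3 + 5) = r + 5/3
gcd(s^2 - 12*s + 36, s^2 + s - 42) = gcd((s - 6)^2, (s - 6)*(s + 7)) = s - 6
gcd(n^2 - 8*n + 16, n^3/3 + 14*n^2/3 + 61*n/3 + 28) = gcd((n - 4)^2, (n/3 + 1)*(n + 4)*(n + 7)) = 1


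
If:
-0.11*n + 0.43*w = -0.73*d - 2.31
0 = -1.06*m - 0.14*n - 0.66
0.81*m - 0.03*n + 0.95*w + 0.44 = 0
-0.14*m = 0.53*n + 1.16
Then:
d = -3.34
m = -0.35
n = -2.10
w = -0.23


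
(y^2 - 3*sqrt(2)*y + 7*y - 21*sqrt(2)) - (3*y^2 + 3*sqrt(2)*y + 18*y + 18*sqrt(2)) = -2*y^2 - 11*y - 6*sqrt(2)*y - 39*sqrt(2)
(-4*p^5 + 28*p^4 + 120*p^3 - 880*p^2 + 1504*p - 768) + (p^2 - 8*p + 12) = -4*p^5 + 28*p^4 + 120*p^3 - 879*p^2 + 1496*p - 756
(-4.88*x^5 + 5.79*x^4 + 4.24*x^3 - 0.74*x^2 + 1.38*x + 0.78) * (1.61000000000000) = -7.8568*x^5 + 9.3219*x^4 + 6.8264*x^3 - 1.1914*x^2 + 2.2218*x + 1.2558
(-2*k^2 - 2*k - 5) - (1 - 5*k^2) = 3*k^2 - 2*k - 6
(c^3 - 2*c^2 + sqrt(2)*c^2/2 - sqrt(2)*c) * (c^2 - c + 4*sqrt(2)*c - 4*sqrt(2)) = c^5 - 3*c^4 + 9*sqrt(2)*c^4/2 - 27*sqrt(2)*c^3/2 + 6*c^3 - 12*c^2 + 9*sqrt(2)*c^2 + 8*c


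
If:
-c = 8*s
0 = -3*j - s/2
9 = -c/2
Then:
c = -18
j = -3/8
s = 9/4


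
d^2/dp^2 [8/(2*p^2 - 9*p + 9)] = 16*(-4*p^2 + 18*p + (4*p - 9)^2 - 18)/(2*p^2 - 9*p + 9)^3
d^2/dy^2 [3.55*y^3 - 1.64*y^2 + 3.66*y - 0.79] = 21.3*y - 3.28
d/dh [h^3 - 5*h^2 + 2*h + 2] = 3*h^2 - 10*h + 2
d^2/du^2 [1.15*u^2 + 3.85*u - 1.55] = 2.30000000000000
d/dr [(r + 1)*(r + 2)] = 2*r + 3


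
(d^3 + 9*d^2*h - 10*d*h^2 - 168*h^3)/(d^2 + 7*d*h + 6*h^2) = (d^2 + 3*d*h - 28*h^2)/(d + h)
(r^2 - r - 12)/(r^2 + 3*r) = (r - 4)/r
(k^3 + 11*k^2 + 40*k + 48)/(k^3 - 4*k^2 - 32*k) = (k^2 + 7*k + 12)/(k*(k - 8))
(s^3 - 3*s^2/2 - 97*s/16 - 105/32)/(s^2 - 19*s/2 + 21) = (s^2 + 2*s + 15/16)/(s - 6)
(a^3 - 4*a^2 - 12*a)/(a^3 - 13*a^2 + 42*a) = (a + 2)/(a - 7)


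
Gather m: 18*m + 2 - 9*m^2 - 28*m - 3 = -9*m^2 - 10*m - 1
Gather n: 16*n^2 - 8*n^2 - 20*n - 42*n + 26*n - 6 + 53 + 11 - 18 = 8*n^2 - 36*n + 40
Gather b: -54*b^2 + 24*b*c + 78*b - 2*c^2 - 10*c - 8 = -54*b^2 + b*(24*c + 78) - 2*c^2 - 10*c - 8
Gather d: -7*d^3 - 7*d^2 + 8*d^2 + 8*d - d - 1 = -7*d^3 + d^2 + 7*d - 1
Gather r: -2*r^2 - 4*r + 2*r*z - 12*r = -2*r^2 + r*(2*z - 16)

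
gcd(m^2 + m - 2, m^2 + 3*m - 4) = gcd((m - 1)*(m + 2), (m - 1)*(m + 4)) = m - 1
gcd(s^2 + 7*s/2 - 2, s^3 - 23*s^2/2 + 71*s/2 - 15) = s - 1/2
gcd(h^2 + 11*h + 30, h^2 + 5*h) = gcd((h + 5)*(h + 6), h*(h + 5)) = h + 5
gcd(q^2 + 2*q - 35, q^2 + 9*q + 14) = q + 7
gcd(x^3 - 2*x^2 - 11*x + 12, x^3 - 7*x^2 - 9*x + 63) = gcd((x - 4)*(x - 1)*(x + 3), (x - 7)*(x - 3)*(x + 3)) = x + 3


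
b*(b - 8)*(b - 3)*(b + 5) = b^4 - 6*b^3 - 31*b^2 + 120*b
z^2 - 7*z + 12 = (z - 4)*(z - 3)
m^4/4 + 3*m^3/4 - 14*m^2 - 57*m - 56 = (m/2 + 1)^2*(m - 8)*(m + 7)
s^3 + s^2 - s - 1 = (s - 1)*(s + 1)^2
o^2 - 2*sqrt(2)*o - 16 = (o - 4*sqrt(2))*(o + 2*sqrt(2))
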